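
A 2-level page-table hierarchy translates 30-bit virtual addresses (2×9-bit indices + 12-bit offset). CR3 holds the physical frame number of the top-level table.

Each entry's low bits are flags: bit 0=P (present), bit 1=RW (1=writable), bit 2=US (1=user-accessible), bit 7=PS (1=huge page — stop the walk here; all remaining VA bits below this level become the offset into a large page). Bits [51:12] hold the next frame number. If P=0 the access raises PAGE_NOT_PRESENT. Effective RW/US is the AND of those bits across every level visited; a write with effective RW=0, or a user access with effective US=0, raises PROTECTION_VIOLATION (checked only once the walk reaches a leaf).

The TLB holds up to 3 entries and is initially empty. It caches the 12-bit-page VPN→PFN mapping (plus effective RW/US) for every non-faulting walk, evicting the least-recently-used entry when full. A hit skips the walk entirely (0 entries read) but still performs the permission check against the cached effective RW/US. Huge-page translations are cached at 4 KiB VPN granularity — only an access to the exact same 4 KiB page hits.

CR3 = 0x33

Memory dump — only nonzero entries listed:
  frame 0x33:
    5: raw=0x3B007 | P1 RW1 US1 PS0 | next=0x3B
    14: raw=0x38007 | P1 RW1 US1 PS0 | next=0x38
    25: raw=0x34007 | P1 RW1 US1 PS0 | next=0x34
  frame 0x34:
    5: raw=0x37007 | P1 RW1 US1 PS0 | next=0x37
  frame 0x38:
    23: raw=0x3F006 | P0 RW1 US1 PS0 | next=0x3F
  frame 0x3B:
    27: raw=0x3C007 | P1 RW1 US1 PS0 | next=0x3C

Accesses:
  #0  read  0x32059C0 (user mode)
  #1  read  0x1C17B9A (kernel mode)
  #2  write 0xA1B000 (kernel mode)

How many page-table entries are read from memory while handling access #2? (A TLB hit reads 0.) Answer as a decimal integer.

Trace:
#0 VA=0x32059C0 (r,user):
  lvl0: tbl 0x33, slot 25 ⇒ 0x34007 (P1/RW1/US1/PS0)
  lvl1: tbl 0x34, slot 5 ⇒ 0x37007 (P1/RW1/US1/PS0)
  → PA=0x379C0  (2 entries read)
#1 VA=0x1C17B9A (r,kernel):
  lvl0: tbl 0x33, slot 14 ⇒ 0x38007 (P1/RW1/US1/PS0)
  lvl1: tbl 0x38, slot 23 ⇒ 0x3F006 (P0/RW1/US1/PS0)
  → PAGE_NOT_PRESENT  (2 entries read)
#2 VA=0xA1B000 (w,kernel):
  lvl0: tbl 0x33, slot 5 ⇒ 0x3B007 (P1/RW1/US1/PS0)
  lvl1: tbl 0x3B, slot 27 ⇒ 0x3C007 (P1/RW1/US1/PS0)
  → PA=0x3C000  (2 entries read)

Entries read for #2: 2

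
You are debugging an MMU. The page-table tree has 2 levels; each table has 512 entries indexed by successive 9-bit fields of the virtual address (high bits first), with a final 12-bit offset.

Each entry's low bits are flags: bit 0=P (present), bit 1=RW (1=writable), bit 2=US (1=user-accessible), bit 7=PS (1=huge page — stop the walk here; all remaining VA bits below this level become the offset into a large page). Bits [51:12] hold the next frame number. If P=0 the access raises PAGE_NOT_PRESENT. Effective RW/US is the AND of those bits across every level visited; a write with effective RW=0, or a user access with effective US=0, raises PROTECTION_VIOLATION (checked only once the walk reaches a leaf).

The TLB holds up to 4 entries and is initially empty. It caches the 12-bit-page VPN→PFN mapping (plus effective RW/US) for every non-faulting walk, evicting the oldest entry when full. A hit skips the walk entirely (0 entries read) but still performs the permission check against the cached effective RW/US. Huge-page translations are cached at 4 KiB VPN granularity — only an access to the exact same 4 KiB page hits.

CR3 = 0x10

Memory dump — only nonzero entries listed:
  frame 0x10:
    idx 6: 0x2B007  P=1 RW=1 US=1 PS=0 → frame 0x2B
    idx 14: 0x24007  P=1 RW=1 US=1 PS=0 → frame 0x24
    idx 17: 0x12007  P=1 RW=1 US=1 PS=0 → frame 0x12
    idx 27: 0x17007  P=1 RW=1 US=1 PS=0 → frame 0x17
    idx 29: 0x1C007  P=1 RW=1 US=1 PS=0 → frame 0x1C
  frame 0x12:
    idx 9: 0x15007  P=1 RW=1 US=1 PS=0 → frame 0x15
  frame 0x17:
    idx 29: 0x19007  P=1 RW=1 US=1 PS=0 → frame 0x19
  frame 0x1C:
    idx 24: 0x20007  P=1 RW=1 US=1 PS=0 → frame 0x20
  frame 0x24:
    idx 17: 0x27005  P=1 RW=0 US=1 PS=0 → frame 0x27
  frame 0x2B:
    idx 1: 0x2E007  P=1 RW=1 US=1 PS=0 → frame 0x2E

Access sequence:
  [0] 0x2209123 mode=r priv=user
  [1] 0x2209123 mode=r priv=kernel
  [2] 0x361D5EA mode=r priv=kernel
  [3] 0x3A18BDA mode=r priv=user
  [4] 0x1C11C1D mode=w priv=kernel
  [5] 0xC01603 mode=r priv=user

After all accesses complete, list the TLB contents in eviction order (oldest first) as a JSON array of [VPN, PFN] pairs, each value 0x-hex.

Per-access translation:
#0 VA=0x2209123 (r,user):
  L0: frame=0x10 idx=17 entry=0x12007 [P=1 RW=1 US=1 PS=0]
  L1: frame=0x12 idx=9 entry=0x15007 [P=1 RW=1 US=1 PS=0]
  ⇒ phys 0x15123  [2 reads]
#1 VA=0x2209123 (r,kernel):
  TLB hit vpn=0x2209 → PA=0x15123
#2 VA=0x361D5EA (r,kernel):
  L0: frame=0x10 idx=27 entry=0x17007 [P=1 RW=1 US=1 PS=0]
  L1: frame=0x17 idx=29 entry=0x19007 [P=1 RW=1 US=1 PS=0]
  ⇒ phys 0x195EA  [2 reads]
#3 VA=0x3A18BDA (r,user):
  L0: frame=0x10 idx=29 entry=0x1C007 [P=1 RW=1 US=1 PS=0]
  L1: frame=0x1C idx=24 entry=0x20007 [P=1 RW=1 US=1 PS=0]
  ⇒ phys 0x20BDA  [2 reads]
#4 VA=0x1C11C1D (w,kernel):
  L0: frame=0x10 idx=14 entry=0x24007 [P=1 RW=1 US=1 PS=0]
  L1: frame=0x24 idx=17 entry=0x27005 [P=1 RW=0 US=1 PS=0]
  ⇒ fault: PROTECTION_VIOLATION  — 2 lookups
#5 VA=0xC01603 (r,user):
  L0: frame=0x10 idx=6 entry=0x2B007 [P=1 RW=1 US=1 PS=0]
  L1: frame=0x2B idx=1 entry=0x2E007 [P=1 RW=1 US=1 PS=0]
  ⇒ phys 0x2E603  [2 reads]

TLB: [["0x2209", "0x15"], ["0x361D", "0x19"], ["0x3A18", "0x20"], ["0xC01", "0x2E"]]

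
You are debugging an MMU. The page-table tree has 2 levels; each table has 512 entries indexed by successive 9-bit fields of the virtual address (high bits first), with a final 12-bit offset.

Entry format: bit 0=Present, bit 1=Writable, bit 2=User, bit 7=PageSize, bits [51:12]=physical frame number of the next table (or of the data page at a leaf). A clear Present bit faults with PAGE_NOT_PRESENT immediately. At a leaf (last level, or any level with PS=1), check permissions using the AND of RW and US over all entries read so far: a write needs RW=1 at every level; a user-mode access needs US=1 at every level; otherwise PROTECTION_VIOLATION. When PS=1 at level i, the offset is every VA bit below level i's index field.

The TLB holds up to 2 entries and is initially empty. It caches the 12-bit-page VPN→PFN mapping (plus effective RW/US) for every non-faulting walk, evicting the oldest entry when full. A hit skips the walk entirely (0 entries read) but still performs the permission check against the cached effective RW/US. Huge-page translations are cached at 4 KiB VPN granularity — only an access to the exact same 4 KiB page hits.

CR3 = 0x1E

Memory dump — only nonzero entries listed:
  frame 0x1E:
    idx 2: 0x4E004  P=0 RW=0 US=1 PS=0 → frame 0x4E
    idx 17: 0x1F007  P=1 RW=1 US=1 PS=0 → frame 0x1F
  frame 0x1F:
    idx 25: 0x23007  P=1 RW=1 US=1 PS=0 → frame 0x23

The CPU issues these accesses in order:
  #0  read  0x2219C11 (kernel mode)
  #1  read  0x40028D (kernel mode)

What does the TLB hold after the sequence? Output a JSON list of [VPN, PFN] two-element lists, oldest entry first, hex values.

Walk each access:
#0 VA=0x2219C11 (r,kernel):
  [0] read 0x1E idx=17: raw=0x1F007 flags P=1 W=1 U=1 S=0
  [1] read 0x1F idx=25: raw=0x23007 flags P=1 W=1 U=1 S=0
  ✓ 0x23C11  — 2 lookups
#1 VA=0x40028D (r,kernel):
  [0] read 0x1E idx=2: raw=0x4E004 flags P=0 W=0 U=1 S=0
  ⇒ fault: PAGE_NOT_PRESENT  — 1 lookups

TLB: [["0x2219", "0x23"]]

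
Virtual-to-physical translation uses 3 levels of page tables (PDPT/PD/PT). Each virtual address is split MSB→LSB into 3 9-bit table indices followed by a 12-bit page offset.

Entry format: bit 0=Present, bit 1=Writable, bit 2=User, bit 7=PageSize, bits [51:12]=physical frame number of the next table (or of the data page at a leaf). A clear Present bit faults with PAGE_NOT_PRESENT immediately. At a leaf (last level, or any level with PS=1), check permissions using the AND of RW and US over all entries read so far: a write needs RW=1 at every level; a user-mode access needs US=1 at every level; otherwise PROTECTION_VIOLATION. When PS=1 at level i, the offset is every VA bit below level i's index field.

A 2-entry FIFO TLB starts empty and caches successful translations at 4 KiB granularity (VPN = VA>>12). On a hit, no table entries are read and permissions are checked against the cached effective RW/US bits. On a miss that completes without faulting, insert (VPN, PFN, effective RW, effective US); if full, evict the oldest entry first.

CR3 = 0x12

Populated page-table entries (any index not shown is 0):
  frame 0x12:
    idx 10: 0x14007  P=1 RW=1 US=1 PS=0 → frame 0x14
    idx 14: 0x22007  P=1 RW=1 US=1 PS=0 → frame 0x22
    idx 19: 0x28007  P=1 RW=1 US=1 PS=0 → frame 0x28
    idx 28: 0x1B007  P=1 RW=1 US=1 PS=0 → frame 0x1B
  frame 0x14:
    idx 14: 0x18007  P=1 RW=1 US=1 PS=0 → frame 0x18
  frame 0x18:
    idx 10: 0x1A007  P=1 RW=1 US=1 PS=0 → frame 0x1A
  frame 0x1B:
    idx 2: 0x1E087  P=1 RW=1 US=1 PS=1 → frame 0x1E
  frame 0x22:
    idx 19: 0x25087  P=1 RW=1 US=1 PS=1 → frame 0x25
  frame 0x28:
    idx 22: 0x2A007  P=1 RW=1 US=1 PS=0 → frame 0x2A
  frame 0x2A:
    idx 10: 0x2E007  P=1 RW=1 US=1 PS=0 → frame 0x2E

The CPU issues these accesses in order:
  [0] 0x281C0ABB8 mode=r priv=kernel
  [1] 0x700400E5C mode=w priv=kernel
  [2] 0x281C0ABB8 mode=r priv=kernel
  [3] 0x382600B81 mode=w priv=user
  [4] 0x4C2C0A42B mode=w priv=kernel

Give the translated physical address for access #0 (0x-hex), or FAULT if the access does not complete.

Trace:
#0 VA=0x281C0ABB8 (r,kernel):
  [0] read 0x12 idx=10: raw=0x14007 flags P=1 W=1 U=1 S=0
  [1] read 0x14 idx=14: raw=0x18007 flags P=1 W=1 U=1 S=0
  [2] read 0x18 idx=10: raw=0x1A007 flags P=1 W=1 U=1 S=0
  ⇒ phys 0x1ABB8  [3 reads]
#1 VA=0x700400E5C (w,kernel):
  [0] read 0x12 idx=28: raw=0x1B007 flags P=1 W=1 U=1 S=0
  [1] read 0x1B idx=2: raw=0x1E087 flags P=1 W=1 U=1 S=1
  ⇒ phys 0x1EE5C (huge @L1)  [2 reads]
#2 VA=0x281C0ABB8 (r,kernel):
  TLB hit vpn=0x281C0A → PA=0x1ABB8
#3 VA=0x382600B81 (w,user):
  [0] read 0x12 idx=14: raw=0x22007 flags P=1 W=1 U=1 S=0
  [1] read 0x22 idx=19: raw=0x25087 flags P=1 W=1 U=1 S=1
  ⇒ phys 0x25B81 (huge @L1)  [2 reads]
#4 VA=0x4C2C0A42B (w,kernel):
  [0] read 0x12 idx=19: raw=0x28007 flags P=1 W=1 U=1 S=0
  [1] read 0x28 idx=22: raw=0x2A007 flags P=1 W=1 U=1 S=0
  [2] read 0x2A idx=10: raw=0x2E007 flags P=1 W=1 U=1 S=0
  ⇒ phys 0x2E42B  [3 reads]

Access #0 PA: 0x1ABB8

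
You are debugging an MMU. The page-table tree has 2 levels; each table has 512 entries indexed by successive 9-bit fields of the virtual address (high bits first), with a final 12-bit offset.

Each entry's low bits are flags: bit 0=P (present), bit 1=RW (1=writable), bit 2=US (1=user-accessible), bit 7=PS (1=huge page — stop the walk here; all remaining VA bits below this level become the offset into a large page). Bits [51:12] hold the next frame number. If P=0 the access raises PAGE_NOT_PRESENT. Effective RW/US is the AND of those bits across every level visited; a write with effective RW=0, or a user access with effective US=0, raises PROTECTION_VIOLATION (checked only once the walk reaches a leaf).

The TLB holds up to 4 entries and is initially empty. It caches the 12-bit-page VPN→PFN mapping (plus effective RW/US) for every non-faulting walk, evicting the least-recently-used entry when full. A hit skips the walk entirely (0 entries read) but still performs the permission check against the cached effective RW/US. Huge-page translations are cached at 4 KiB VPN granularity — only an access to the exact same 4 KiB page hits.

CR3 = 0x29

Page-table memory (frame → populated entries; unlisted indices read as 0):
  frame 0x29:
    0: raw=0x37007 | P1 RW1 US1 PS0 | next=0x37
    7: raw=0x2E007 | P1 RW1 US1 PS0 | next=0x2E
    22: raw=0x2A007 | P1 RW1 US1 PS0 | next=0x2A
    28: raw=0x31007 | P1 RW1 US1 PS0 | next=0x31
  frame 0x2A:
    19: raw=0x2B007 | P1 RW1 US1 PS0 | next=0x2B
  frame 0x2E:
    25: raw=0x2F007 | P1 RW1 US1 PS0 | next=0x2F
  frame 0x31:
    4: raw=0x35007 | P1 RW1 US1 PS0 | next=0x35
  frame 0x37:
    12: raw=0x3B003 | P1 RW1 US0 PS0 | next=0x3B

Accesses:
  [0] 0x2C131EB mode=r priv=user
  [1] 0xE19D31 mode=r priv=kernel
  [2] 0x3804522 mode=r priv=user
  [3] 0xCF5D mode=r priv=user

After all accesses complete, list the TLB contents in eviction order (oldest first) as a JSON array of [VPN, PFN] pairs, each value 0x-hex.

Per-access translation:
#0 VA=0x2C131EB (r,user):
  L0: frame=0x29 idx=22 entry=0x2A007 [P=1 RW=1 US=1 PS=0]
  L1: frame=0x2A idx=19 entry=0x2B007 [P=1 RW=1 US=1 PS=0]
  ✓ 0x2B1EB  — 2 lookups
#1 VA=0xE19D31 (r,kernel):
  L0: frame=0x29 idx=7 entry=0x2E007 [P=1 RW=1 US=1 PS=0]
  L1: frame=0x2E idx=25 entry=0x2F007 [P=1 RW=1 US=1 PS=0]
  ✓ 0x2FD31  — 2 lookups
#2 VA=0x3804522 (r,user):
  L0: frame=0x29 idx=28 entry=0x31007 [P=1 RW=1 US=1 PS=0]
  L1: frame=0x31 idx=4 entry=0x35007 [P=1 RW=1 US=1 PS=0]
  ✓ 0x35522  — 2 lookups
#3 VA=0xCF5D (r,user):
  L0: frame=0x29 idx=0 entry=0x37007 [P=1 RW=1 US=1 PS=0]
  L1: frame=0x37 idx=12 entry=0x3B003 [P=1 RW=1 US=0 PS=0]
  ✗ PROTECTION_VIOLATION  [2 reads]

TLB: [["0x2C13", "0x2B"], ["0xE19", "0x2F"], ["0x3804", "0x35"]]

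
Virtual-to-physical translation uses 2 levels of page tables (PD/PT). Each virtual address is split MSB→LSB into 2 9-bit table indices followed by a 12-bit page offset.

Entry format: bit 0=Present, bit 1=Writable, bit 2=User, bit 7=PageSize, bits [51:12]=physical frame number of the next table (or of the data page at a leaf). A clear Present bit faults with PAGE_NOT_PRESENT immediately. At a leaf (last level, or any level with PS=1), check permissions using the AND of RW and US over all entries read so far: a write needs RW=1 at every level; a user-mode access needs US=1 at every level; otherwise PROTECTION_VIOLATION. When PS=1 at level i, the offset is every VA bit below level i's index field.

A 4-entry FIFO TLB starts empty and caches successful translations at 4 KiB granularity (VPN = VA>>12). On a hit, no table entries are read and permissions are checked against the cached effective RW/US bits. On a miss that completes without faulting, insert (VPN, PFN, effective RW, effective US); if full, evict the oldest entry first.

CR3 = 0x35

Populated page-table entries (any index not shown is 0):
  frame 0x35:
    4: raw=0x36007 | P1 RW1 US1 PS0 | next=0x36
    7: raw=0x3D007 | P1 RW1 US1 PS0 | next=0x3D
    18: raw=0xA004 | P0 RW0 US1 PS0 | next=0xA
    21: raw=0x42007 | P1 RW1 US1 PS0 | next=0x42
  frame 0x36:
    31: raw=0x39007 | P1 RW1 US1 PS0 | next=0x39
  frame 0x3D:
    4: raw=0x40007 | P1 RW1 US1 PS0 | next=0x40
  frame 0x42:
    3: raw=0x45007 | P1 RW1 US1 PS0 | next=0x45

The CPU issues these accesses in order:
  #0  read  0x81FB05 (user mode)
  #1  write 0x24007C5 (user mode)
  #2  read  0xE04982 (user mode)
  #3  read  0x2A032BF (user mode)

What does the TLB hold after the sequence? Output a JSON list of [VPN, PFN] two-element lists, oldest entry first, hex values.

Trace:
#0 VA=0x81FB05 (r,user):
  lvl0: tbl 0x35, slot 4 ⇒ 0x36007 (P1/RW1/US1/PS0)
  lvl1: tbl 0x36, slot 31 ⇒ 0x39007 (P1/RW1/US1/PS0)
  ✓ 0x39B05  — 2 lookups
#1 VA=0x24007C5 (w,user):
  lvl0: tbl 0x35, slot 18 ⇒ 0xA004 (P0/RW0/US1/PS0)
  ✗ PAGE_NOT_PRESENT  [1 reads]
#2 VA=0xE04982 (r,user):
  lvl0: tbl 0x35, slot 7 ⇒ 0x3D007 (P1/RW1/US1/PS0)
  lvl1: tbl 0x3D, slot 4 ⇒ 0x40007 (P1/RW1/US1/PS0)
  ✓ 0x40982  — 2 lookups
#3 VA=0x2A032BF (r,user):
  lvl0: tbl 0x35, slot 21 ⇒ 0x42007 (P1/RW1/US1/PS0)
  lvl1: tbl 0x42, slot 3 ⇒ 0x45007 (P1/RW1/US1/PS0)
  ✓ 0x452BF  — 2 lookups

TLB: [["0x81F", "0x39"], ["0xE04", "0x40"], ["0x2A03", "0x45"]]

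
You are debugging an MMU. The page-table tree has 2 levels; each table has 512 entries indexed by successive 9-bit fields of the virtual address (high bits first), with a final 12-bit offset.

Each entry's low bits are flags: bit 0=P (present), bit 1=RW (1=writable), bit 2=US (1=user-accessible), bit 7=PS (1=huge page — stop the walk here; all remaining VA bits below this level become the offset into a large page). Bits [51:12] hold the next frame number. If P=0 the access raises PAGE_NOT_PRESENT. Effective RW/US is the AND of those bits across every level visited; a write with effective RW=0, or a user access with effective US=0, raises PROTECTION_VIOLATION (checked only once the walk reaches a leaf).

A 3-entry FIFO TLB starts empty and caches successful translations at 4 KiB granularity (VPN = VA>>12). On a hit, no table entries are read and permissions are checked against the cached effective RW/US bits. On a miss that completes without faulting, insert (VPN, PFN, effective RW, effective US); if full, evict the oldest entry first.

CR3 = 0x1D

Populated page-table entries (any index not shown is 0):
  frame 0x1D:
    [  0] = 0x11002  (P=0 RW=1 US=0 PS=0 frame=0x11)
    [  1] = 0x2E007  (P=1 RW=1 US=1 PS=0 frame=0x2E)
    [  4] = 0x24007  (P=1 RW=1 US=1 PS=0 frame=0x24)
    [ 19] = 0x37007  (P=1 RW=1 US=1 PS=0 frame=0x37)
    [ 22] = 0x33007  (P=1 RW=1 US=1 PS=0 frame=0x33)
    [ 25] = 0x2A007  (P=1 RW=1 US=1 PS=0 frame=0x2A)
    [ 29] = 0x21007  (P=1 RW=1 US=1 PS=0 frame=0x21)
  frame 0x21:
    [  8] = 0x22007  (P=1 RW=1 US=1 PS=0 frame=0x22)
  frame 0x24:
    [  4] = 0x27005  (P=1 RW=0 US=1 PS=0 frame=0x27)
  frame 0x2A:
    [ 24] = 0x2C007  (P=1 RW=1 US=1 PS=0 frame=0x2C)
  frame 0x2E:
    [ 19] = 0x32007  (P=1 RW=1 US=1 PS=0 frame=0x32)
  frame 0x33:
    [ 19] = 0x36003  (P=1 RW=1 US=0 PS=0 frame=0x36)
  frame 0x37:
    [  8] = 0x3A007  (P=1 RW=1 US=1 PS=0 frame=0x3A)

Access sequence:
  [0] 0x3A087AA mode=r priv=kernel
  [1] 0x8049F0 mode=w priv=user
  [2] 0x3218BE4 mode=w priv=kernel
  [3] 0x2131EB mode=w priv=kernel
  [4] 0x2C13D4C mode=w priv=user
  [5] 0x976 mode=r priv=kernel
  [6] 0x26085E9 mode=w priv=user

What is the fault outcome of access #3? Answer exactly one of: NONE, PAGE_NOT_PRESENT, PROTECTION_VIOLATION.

Trace:
#0 VA=0x3A087AA (r,kernel):
  L0: frame=0x1D idx=29 entry=0x21007 [P=1 RW=1 US=1 PS=0]
  L1: frame=0x21 idx=8 entry=0x22007 [P=1 RW=1 US=1 PS=0]
  ⇒ phys 0x227AA  [2 reads]
#1 VA=0x8049F0 (w,user):
  L0: frame=0x1D idx=4 entry=0x24007 [P=1 RW=1 US=1 PS=0]
  L1: frame=0x24 idx=4 entry=0x27005 [P=1 RW=0 US=1 PS=0]
  ⇒ fault: PROTECTION_VIOLATION  — 2 lookups
#2 VA=0x3218BE4 (w,kernel):
  L0: frame=0x1D idx=25 entry=0x2A007 [P=1 RW=1 US=1 PS=0]
  L1: frame=0x2A idx=24 entry=0x2C007 [P=1 RW=1 US=1 PS=0]
  ⇒ phys 0x2CBE4  [2 reads]
#3 VA=0x2131EB (w,kernel):
  L0: frame=0x1D idx=1 entry=0x2E007 [P=1 RW=1 US=1 PS=0]
  L1: frame=0x2E idx=19 entry=0x32007 [P=1 RW=1 US=1 PS=0]
  ⇒ phys 0x321EB  [2 reads]
#4 VA=0x2C13D4C (w,user):
  L0: frame=0x1D idx=22 entry=0x33007 [P=1 RW=1 US=1 PS=0]
  L1: frame=0x33 idx=19 entry=0x36003 [P=1 RW=1 US=0 PS=0]
  ⇒ fault: PROTECTION_VIOLATION  — 2 lookups
#5 VA=0x976 (r,kernel):
  L0: frame=0x1D idx=0 entry=0x11002 [P=0 RW=1 US=0 PS=0]
  ⇒ fault: PAGE_NOT_PRESENT  — 1 lookups
#6 VA=0x26085E9 (w,user):
  L0: frame=0x1D idx=19 entry=0x37007 [P=1 RW=1 US=1 PS=0]
  L1: frame=0x37 idx=8 entry=0x3A007 [P=1 RW=1 US=1 PS=0]
  ⇒ phys 0x3A5E9  [2 reads]

Access #3 fault: NONE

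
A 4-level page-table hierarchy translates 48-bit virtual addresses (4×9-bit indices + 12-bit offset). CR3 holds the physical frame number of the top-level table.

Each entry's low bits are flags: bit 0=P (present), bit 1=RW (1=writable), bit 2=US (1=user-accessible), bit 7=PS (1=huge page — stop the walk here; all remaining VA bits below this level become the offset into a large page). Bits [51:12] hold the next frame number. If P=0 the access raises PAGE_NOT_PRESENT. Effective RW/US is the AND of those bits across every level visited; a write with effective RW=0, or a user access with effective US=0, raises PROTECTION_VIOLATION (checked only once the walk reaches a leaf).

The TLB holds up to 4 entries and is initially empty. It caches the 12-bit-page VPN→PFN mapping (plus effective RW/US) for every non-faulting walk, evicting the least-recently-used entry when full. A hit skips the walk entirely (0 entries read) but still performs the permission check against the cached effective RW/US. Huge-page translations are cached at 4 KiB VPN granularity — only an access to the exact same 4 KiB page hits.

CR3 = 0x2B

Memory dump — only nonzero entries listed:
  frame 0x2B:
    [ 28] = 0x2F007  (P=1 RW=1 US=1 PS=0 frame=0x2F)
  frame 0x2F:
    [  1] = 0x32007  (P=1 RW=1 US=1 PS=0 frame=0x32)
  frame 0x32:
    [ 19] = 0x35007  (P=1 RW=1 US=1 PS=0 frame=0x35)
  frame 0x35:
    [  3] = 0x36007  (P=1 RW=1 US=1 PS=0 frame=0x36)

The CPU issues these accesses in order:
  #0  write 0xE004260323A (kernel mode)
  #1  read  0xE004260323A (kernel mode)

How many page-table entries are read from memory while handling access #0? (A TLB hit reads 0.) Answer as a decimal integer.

Per-access translation:
#0 VA=0xE004260323A (w,kernel):
  lvl0: tbl 0x2B, slot 28 ⇒ 0x2F007 (P1/RW1/US1/PS0)
  lvl1: tbl 0x2F, slot 1 ⇒ 0x32007 (P1/RW1/US1/PS0)
  lvl2: tbl 0x32, slot 19 ⇒ 0x35007 (P1/RW1/US1/PS0)
  lvl3: tbl 0x35, slot 3 ⇒ 0x36007 (P1/RW1/US1/PS0)
  ⇒ phys 0x3623A  [4 reads]
#1 VA=0xE004260323A (r,kernel):
  TLB hit vpn=0xE0042603 → PA=0x3623A

Entries read for #0: 4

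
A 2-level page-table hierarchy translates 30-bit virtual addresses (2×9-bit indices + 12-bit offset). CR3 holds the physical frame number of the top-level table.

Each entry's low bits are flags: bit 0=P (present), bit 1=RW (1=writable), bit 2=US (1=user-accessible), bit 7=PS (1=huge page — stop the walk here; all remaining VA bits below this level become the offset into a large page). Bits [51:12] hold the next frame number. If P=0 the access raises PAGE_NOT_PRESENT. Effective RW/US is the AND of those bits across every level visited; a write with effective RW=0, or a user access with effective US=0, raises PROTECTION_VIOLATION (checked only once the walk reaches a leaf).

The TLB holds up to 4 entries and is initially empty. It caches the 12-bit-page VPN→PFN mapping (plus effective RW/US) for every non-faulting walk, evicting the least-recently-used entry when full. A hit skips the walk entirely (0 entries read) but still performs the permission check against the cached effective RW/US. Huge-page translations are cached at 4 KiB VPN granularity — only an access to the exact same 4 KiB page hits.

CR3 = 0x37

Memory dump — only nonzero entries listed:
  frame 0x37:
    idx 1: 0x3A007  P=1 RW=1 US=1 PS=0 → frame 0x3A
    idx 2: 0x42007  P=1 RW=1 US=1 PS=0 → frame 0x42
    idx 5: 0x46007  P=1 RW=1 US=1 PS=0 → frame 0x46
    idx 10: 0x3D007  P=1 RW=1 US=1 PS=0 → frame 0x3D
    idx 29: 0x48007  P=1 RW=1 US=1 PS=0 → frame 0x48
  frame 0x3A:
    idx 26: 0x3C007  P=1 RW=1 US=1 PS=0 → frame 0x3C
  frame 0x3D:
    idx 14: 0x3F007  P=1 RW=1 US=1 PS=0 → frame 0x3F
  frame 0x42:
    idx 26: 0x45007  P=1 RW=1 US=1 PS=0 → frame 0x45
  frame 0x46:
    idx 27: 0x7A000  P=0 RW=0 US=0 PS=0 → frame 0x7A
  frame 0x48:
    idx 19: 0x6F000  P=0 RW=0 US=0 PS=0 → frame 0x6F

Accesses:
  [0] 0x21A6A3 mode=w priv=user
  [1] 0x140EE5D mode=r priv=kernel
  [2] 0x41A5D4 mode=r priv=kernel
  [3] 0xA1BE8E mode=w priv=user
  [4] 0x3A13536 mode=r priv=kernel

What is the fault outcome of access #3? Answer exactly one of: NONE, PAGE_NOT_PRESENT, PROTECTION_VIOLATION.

Trace:
#0 VA=0x21A6A3 (w,user):
  [0] read 0x37 idx=1: raw=0x3A007 flags P=1 W=1 U=1 S=0
  [1] read 0x3A idx=26: raw=0x3C007 flags P=1 W=1 U=1 S=0
  ⇒ phys 0x3C6A3  [2 reads]
#1 VA=0x140EE5D (r,kernel):
  [0] read 0x37 idx=10: raw=0x3D007 flags P=1 W=1 U=1 S=0
  [1] read 0x3D idx=14: raw=0x3F007 flags P=1 W=1 U=1 S=0
  ⇒ phys 0x3FE5D  [2 reads]
#2 VA=0x41A5D4 (r,kernel):
  [0] read 0x37 idx=2: raw=0x42007 flags P=1 W=1 U=1 S=0
  [1] read 0x42 idx=26: raw=0x45007 flags P=1 W=1 U=1 S=0
  ⇒ phys 0x455D4  [2 reads]
#3 VA=0xA1BE8E (w,user):
  [0] read 0x37 idx=5: raw=0x46007 flags P=1 W=1 U=1 S=0
  [1] read 0x46 idx=27: raw=0x7A000 flags P=0 W=0 U=0 S=0
  ⇒ fault: PAGE_NOT_PRESENT  — 2 lookups
#4 VA=0x3A13536 (r,kernel):
  [0] read 0x37 idx=29: raw=0x48007 flags P=1 W=1 U=1 S=0
  [1] read 0x48 idx=19: raw=0x6F000 flags P=0 W=0 U=0 S=0
  ⇒ fault: PAGE_NOT_PRESENT  — 2 lookups

Access #3 fault: PAGE_NOT_PRESENT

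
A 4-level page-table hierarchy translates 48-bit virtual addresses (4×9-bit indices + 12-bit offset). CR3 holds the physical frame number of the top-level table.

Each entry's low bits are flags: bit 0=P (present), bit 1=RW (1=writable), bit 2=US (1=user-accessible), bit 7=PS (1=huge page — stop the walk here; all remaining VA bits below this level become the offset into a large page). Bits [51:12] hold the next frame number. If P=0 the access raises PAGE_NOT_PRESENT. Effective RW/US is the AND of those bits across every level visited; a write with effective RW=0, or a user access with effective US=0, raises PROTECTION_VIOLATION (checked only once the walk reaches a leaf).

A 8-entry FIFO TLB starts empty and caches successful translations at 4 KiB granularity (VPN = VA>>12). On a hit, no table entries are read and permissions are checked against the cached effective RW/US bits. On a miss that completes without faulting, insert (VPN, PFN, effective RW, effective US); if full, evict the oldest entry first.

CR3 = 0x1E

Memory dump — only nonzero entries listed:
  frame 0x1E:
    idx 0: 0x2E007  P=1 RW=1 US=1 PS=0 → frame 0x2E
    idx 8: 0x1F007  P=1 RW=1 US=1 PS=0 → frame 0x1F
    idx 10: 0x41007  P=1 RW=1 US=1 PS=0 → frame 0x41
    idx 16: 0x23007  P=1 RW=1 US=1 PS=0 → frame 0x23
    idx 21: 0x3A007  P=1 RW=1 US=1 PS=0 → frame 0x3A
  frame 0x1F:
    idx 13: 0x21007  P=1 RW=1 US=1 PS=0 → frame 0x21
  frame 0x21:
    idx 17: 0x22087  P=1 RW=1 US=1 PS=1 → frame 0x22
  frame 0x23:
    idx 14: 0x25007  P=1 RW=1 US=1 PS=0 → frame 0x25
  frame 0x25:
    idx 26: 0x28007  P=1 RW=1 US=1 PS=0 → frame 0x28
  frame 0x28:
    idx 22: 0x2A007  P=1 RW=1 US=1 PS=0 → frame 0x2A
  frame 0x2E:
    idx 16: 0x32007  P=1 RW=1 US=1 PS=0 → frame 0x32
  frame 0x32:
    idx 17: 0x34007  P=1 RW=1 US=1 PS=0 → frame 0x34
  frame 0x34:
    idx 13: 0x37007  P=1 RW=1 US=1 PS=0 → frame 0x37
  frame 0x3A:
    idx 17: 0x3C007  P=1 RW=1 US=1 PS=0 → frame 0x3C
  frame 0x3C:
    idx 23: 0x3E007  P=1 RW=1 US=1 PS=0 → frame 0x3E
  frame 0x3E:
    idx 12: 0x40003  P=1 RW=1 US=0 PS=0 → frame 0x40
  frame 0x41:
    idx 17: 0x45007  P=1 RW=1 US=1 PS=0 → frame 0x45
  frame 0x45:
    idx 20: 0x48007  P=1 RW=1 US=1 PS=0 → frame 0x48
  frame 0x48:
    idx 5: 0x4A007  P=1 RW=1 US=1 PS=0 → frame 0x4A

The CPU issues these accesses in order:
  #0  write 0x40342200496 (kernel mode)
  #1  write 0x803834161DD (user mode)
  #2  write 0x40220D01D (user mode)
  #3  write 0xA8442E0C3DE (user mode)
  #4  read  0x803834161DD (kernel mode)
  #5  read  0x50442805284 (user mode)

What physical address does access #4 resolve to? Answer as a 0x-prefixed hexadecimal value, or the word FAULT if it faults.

Walk each access:
#0 VA=0x40342200496 (w,kernel):
  L0: frame=0x1E idx=8 entry=0x1F007 [P=1 RW=1 US=1 PS=0]
  L1: frame=0x1F idx=13 entry=0x21007 [P=1 RW=1 US=1 PS=0]
  L2: frame=0x21 idx=17 entry=0x22087 [P=1 RW=1 US=1 PS=1]
  ✓ 0x22496 (huge @L2)  — 3 lookups
#1 VA=0x803834161DD (w,user):
  L0: frame=0x1E idx=16 entry=0x23007 [P=1 RW=1 US=1 PS=0]
  L1: frame=0x23 idx=14 entry=0x25007 [P=1 RW=1 US=1 PS=0]
  L2: frame=0x25 idx=26 entry=0x28007 [P=1 RW=1 US=1 PS=0]
  L3: frame=0x28 idx=22 entry=0x2A007 [P=1 RW=1 US=1 PS=0]
  ✓ 0x2A1DD  — 4 lookups
#2 VA=0x40220D01D (w,user):
  L0: frame=0x1E idx=0 entry=0x2E007 [P=1 RW=1 US=1 PS=0]
  L1: frame=0x2E idx=16 entry=0x32007 [P=1 RW=1 US=1 PS=0]
  L2: frame=0x32 idx=17 entry=0x34007 [P=1 RW=1 US=1 PS=0]
  L3: frame=0x34 idx=13 entry=0x37007 [P=1 RW=1 US=1 PS=0]
  ✓ 0x3701D  — 4 lookups
#3 VA=0xA8442E0C3DE (w,user):
  L0: frame=0x1E idx=21 entry=0x3A007 [P=1 RW=1 US=1 PS=0]
  L1: frame=0x3A idx=17 entry=0x3C007 [P=1 RW=1 US=1 PS=0]
  L2: frame=0x3C idx=23 entry=0x3E007 [P=1 RW=1 US=1 PS=0]
  L3: frame=0x3E idx=12 entry=0x40003 [P=1 RW=1 US=0 PS=0]
  ⇒ fault: PROTECTION_VIOLATION  — 4 lookups
#4 VA=0x803834161DD (r,kernel):
  TLB hit vpn=0x80383416 → PA=0x2A1DD
#5 VA=0x50442805284 (r,user):
  L0: frame=0x1E idx=10 entry=0x41007 [P=1 RW=1 US=1 PS=0]
  L1: frame=0x41 idx=17 entry=0x45007 [P=1 RW=1 US=1 PS=0]
  L2: frame=0x45 idx=20 entry=0x48007 [P=1 RW=1 US=1 PS=0]
  L3: frame=0x48 idx=5 entry=0x4A007 [P=1 RW=1 US=1 PS=0]
  ✓ 0x4A284  — 4 lookups

Access #4 PA: 0x2A1DD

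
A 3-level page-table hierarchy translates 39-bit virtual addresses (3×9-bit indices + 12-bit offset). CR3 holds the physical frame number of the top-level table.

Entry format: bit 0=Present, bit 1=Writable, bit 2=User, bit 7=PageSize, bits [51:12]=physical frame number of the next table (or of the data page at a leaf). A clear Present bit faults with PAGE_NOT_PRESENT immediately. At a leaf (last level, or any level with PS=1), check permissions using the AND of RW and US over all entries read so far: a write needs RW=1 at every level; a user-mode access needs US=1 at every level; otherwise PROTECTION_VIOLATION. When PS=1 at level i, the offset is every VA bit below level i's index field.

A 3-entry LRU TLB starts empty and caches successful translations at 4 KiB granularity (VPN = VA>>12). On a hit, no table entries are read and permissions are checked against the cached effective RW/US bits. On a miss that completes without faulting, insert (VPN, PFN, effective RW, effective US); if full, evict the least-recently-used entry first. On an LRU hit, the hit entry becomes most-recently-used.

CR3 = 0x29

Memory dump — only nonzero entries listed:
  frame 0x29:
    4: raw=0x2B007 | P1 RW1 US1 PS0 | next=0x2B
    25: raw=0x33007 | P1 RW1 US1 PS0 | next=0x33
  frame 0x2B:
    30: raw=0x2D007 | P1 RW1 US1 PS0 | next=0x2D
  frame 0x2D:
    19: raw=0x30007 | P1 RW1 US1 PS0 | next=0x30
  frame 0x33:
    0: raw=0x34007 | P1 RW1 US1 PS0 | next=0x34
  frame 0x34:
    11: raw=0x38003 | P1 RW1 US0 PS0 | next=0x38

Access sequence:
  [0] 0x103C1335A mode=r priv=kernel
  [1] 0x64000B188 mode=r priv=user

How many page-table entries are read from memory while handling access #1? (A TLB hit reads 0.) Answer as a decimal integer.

Trace:
#0 VA=0x103C1335A (r,kernel):
  L0: frame=0x29 idx=4 entry=0x2B007 [P=1 RW=1 US=1 PS=0]
  L1: frame=0x2B idx=30 entry=0x2D007 [P=1 RW=1 US=1 PS=0]
  L2: frame=0x2D idx=19 entry=0x30007 [P=1 RW=1 US=1 PS=0]
  ⇒ phys 0x3035A  [3 reads]
#1 VA=0x64000B188 (r,user):
  L0: frame=0x29 idx=25 entry=0x33007 [P=1 RW=1 US=1 PS=0]
  L1: frame=0x33 idx=0 entry=0x34007 [P=1 RW=1 US=1 PS=0]
  L2: frame=0x34 idx=11 entry=0x38003 [P=1 RW=1 US=0 PS=0]
  → PROTECTION_VIOLATION  (3 entries read)

Entries read for #1: 3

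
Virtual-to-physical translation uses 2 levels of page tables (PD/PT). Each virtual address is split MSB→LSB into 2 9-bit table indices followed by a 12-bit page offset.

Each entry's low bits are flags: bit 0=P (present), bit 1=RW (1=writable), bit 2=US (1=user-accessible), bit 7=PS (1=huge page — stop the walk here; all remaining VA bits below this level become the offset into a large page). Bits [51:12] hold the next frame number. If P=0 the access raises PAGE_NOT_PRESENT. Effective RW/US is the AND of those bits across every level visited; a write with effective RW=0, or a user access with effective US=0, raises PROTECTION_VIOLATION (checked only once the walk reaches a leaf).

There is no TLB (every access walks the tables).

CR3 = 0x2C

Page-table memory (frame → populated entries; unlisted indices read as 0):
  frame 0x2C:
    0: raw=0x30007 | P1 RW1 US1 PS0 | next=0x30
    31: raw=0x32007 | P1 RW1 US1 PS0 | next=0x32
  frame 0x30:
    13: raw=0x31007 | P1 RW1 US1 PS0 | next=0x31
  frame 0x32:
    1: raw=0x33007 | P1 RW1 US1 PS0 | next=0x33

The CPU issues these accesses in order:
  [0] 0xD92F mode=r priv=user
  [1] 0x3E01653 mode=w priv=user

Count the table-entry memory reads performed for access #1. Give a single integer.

Trace:
#0 VA=0xD92F (r,user):
  [0] read 0x2C idx=0: raw=0x30007 flags P=1 W=1 U=1 S=0
  [1] read 0x30 idx=13: raw=0x31007 flags P=1 W=1 U=1 S=0
  ⇒ phys 0x3192F  [2 reads]
#1 VA=0x3E01653 (w,user):
  [0] read 0x2C idx=31: raw=0x32007 flags P=1 W=1 U=1 S=0
  [1] read 0x32 idx=1: raw=0x33007 flags P=1 W=1 U=1 S=0
  ⇒ phys 0x33653  [2 reads]

Entries read for #1: 2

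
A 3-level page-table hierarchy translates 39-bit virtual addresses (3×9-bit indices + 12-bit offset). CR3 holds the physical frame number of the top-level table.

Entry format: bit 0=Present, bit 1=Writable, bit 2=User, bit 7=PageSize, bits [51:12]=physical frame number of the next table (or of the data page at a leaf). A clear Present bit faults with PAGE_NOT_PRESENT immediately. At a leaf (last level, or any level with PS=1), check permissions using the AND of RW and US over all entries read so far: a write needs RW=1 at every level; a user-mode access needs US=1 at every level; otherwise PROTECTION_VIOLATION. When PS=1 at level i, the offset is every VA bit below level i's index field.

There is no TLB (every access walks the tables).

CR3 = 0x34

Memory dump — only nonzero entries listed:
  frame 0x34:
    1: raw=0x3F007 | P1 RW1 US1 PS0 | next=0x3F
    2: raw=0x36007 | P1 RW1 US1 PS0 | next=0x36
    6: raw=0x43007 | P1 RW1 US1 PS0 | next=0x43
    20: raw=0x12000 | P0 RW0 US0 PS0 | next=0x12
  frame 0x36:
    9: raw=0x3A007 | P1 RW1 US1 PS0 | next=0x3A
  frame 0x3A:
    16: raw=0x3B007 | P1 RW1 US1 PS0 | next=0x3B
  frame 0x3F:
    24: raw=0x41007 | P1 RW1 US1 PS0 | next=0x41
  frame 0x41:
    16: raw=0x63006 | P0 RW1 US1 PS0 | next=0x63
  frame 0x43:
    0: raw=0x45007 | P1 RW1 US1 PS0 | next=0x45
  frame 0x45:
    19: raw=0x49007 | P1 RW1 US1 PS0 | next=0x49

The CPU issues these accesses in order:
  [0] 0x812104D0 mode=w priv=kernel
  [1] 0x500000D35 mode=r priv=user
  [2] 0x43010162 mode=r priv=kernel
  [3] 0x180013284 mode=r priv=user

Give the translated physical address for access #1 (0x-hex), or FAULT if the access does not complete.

Walk each access:
#0 VA=0x812104D0 (w,kernel):
  lvl0: tbl 0x34, slot 2 ⇒ 0x36007 (P1/RW1/US1/PS0)
  lvl1: tbl 0x36, slot 9 ⇒ 0x3A007 (P1/RW1/US1/PS0)
  lvl2: tbl 0x3A, slot 16 ⇒ 0x3B007 (P1/RW1/US1/PS0)
  ✓ 0x3B4D0  — 3 lookups
#1 VA=0x500000D35 (r,user):
  lvl0: tbl 0x34, slot 20 ⇒ 0x12000 (P0/RW0/US0/PS0)
  → PAGE_NOT_PRESENT  (1 entries read)
#2 VA=0x43010162 (r,kernel):
  lvl0: tbl 0x34, slot 1 ⇒ 0x3F007 (P1/RW1/US1/PS0)
  lvl1: tbl 0x3F, slot 24 ⇒ 0x41007 (P1/RW1/US1/PS0)
  lvl2: tbl 0x41, slot 16 ⇒ 0x63006 (P0/RW1/US1/PS0)
  → PAGE_NOT_PRESENT  (3 entries read)
#3 VA=0x180013284 (r,user):
  lvl0: tbl 0x34, slot 6 ⇒ 0x43007 (P1/RW1/US1/PS0)
  lvl1: tbl 0x43, slot 0 ⇒ 0x45007 (P1/RW1/US1/PS0)
  lvl2: tbl 0x45, slot 19 ⇒ 0x49007 (P1/RW1/US1/PS0)
  ✓ 0x49284  — 3 lookups

Access #1 PA: FAULT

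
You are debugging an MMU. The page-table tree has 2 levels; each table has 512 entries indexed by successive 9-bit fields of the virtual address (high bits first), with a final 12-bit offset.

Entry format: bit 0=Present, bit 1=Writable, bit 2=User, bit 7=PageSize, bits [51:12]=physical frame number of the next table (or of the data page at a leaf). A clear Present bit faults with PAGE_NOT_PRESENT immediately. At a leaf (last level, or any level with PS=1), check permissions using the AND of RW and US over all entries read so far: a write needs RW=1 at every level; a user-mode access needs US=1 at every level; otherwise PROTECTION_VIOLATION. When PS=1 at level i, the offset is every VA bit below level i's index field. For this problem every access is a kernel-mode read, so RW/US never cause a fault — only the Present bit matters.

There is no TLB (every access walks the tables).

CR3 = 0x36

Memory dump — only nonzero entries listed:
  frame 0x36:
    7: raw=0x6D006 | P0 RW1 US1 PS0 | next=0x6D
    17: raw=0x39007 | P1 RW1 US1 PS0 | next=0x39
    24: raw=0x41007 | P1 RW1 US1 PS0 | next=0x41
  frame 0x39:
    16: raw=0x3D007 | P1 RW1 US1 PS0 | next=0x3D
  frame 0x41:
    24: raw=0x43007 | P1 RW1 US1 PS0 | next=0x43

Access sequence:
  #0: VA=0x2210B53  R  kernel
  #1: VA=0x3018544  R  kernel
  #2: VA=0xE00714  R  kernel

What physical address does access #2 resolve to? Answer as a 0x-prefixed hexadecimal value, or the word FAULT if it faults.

Walk each access:
#0 VA=0x2210B53 (r,kernel):
  L0 @0x36[17] → 0x39007  P=1,RW=1,US=1,PS=0
  L1 @0x39[16] → 0x3D007  P=1,RW=1,US=1,PS=0
  ✓ 0x3DB53  — 2 lookups
#1 VA=0x3018544 (r,kernel):
  L0 @0x36[24] → 0x41007  P=1,RW=1,US=1,PS=0
  L1 @0x41[24] → 0x43007  P=1,RW=1,US=1,PS=0
  ✓ 0x43544  — 2 lookups
#2 VA=0xE00714 (r,kernel):
  L0 @0x36[7] → 0x6D006  P=0,RW=1,US=1,PS=0
  ✗ PAGE_NOT_PRESENT  [1 reads]

Access #2 PA: FAULT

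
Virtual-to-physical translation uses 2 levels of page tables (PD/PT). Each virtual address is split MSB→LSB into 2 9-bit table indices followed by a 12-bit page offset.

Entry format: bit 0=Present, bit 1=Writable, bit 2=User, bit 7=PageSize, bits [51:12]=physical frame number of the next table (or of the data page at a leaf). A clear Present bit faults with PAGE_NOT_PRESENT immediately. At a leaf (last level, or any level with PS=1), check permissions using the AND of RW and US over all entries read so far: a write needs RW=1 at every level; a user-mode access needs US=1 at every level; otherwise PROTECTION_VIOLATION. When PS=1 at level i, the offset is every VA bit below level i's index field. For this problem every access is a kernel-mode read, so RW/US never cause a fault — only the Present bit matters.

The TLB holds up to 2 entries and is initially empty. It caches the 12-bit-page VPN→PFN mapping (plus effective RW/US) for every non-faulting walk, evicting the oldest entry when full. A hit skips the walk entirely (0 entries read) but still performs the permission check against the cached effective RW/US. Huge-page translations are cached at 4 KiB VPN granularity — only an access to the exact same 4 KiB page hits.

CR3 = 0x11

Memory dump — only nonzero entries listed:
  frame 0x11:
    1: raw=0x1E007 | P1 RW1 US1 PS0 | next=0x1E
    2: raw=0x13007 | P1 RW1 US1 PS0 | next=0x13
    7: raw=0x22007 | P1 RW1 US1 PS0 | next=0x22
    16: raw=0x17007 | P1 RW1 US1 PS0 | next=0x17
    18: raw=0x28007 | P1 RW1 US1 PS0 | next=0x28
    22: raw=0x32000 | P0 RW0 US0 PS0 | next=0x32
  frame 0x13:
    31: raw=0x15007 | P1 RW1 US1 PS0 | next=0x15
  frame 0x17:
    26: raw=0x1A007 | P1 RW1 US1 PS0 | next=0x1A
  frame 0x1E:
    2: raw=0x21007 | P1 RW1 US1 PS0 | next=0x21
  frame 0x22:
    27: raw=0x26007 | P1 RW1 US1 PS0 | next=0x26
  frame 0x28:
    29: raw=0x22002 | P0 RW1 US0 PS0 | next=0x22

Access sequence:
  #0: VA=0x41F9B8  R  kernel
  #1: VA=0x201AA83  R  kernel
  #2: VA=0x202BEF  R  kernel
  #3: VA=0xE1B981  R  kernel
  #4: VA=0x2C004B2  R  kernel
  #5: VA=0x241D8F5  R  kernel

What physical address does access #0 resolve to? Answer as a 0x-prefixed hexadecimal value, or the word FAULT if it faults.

Walk each access:
#0 VA=0x41F9B8 (r,kernel):
  lvl0: tbl 0x11, slot 2 ⇒ 0x13007 (P1/RW1/US1/PS0)
  lvl1: tbl 0x13, slot 31 ⇒ 0x15007 (P1/RW1/US1/PS0)
  → PA=0x159B8  (2 entries read)
#1 VA=0x201AA83 (r,kernel):
  lvl0: tbl 0x11, slot 16 ⇒ 0x17007 (P1/RW1/US1/PS0)
  lvl1: tbl 0x17, slot 26 ⇒ 0x1A007 (P1/RW1/US1/PS0)
  → PA=0x1AA83  (2 entries read)
#2 VA=0x202BEF (r,kernel):
  lvl0: tbl 0x11, slot 1 ⇒ 0x1E007 (P1/RW1/US1/PS0)
  lvl1: tbl 0x1E, slot 2 ⇒ 0x21007 (P1/RW1/US1/PS0)
  → PA=0x21BEF  (2 entries read)
#3 VA=0xE1B981 (r,kernel):
  lvl0: tbl 0x11, slot 7 ⇒ 0x22007 (P1/RW1/US1/PS0)
  lvl1: tbl 0x22, slot 27 ⇒ 0x26007 (P1/RW1/US1/PS0)
  → PA=0x26981  (2 entries read)
#4 VA=0x2C004B2 (r,kernel):
  lvl0: tbl 0x11, slot 22 ⇒ 0x32000 (P0/RW0/US0/PS0)
  ⇒ fault: PAGE_NOT_PRESENT  — 1 lookups
#5 VA=0x241D8F5 (r,kernel):
  lvl0: tbl 0x11, slot 18 ⇒ 0x28007 (P1/RW1/US1/PS0)
  lvl1: tbl 0x28, slot 29 ⇒ 0x22002 (P0/RW1/US0/PS0)
  ⇒ fault: PAGE_NOT_PRESENT  — 2 lookups

Access #0 PA: 0x159B8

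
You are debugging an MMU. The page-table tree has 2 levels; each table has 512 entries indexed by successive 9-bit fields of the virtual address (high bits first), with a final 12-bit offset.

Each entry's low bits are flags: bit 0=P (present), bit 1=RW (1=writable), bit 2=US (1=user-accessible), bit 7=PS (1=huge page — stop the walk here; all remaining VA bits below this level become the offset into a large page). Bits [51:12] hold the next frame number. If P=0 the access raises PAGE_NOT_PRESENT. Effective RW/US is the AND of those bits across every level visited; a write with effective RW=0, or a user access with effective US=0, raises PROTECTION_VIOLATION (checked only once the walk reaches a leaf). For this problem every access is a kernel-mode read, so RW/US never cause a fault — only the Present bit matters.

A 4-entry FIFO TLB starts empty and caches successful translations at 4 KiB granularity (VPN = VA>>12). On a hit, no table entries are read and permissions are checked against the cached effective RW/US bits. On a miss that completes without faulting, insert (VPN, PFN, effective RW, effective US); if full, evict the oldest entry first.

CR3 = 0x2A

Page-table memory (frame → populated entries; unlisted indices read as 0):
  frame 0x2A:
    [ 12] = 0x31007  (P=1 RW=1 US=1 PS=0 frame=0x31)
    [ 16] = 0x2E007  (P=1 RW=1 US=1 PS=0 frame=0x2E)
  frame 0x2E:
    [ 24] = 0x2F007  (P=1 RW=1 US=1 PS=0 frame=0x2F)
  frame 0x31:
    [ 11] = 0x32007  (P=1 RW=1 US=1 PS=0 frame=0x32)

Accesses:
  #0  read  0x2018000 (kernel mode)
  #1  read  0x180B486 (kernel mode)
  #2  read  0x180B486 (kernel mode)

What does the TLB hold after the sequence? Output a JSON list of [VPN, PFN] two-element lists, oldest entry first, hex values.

Trace:
#0 VA=0x2018000 (r,kernel):
  lvl0: tbl 0x2A, slot 16 ⇒ 0x2E007 (P1/RW1/US1/PS0)
  lvl1: tbl 0x2E, slot 24 ⇒ 0x2F007 (P1/RW1/US1/PS0)
  ⇒ phys 0x2F000  [2 reads]
#1 VA=0x180B486 (r,kernel):
  lvl0: tbl 0x2A, slot 12 ⇒ 0x31007 (P1/RW1/US1/PS0)
  lvl1: tbl 0x31, slot 11 ⇒ 0x32007 (P1/RW1/US1/PS0)
  ⇒ phys 0x32486  [2 reads]
#2 VA=0x180B486 (r,kernel):
  TLB hit vpn=0x180B → PA=0x32486

TLB: [["0x2018", "0x2F"], ["0x180B", "0x32"]]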